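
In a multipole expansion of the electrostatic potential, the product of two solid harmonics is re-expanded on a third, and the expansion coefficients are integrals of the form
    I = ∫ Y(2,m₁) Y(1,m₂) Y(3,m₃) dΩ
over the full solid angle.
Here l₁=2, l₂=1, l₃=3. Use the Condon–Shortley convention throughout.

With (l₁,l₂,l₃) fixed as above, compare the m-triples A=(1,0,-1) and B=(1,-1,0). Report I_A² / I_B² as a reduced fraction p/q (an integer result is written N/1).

8/3

Shared (l₁,l₂,l₃)=(2,1,3): N and (l;000)² cancel in I_A²/I_B².
A: Δ = 0!·4!·2!/7! = 1/105; Racah Σ t=0..0: t=0:+1/6 = 1/6; ⇒ 3j(2 1 3; 1 0 -1)² = 8/105, sgn +1
B: Δ = 0!·4!·2!/7! = 1/105; Racah Σ t=0..0: t=0:+1/12 = 1/12; ⇒ 3j(2 1 3; 1 -1 0)² = 1/35, sgn -1
I_A²/I_B² = (8/105)/(1/35) = 8/3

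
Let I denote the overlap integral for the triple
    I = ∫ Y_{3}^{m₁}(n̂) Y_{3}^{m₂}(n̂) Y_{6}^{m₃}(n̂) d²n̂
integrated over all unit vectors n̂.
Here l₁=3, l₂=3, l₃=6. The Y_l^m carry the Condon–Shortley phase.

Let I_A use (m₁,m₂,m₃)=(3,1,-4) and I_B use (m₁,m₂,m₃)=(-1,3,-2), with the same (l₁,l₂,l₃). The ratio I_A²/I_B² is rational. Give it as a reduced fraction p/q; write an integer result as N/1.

l's match ⇒ only the (l;m) 3-j factors differ between A and B.
A: triangle coeff Δ(3,3,6) = 1/12012; Σ_t [0,0]: t=0:+1/34560 = 1/34560; (3j)²=5/286 [(3 3 6; 3 1 -4)], sign=+1
B: triangle coeff Δ(3,3,6) = 1/12012; Σ_t [0,0]: t=0:+1/34560 = 1/34560; (3j)²=1/429 [(3 3 6; -1 3 -2)], sign=+1
I_A²/I_B² = (5/286)/(1/429) = 15/2

15/2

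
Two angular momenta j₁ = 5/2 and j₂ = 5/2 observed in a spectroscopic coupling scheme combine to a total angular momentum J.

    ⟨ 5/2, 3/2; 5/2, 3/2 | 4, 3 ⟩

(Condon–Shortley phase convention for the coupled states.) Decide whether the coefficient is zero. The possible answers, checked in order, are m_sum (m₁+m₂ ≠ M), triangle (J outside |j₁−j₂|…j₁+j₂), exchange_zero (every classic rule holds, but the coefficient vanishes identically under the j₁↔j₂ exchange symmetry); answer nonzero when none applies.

exchange_zero

m-sum: m₁+m₂ = 3/2+3/2 = 3, M = 3  ✓
triangle: |j₁−j₂| = 0 ≤ J = 4 ≤ j₁+j₂ = 5  ✓
exchange: j₁=j₂ and m₁=m₂, and (−1)^(j₁+j₂−J) = (−1)^1 = −1 forces ⟨j₁m₁;j₂m₂|JM⟩ = −⟨j₂m₂;j₁m₁|JM⟩ = −⟨j₁m₁;j₂m₂|JM⟩ ⇒ the coefficient vanishes identically
Racah sum check: Σ_k collapses to 0 ⇒ CG = 0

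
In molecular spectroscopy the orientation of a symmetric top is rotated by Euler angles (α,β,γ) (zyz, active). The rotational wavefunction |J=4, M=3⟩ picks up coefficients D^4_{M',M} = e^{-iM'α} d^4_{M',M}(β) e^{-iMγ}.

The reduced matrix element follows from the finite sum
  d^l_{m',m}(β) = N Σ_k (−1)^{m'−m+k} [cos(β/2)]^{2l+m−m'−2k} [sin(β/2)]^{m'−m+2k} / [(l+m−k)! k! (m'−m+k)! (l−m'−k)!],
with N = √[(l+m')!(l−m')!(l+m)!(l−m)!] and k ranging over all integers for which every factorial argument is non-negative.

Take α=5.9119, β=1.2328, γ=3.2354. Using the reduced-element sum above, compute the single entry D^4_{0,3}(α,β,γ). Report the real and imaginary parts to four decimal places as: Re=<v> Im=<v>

D^4_{0,3}(5.9119,1.2328,3.2354) = e^{-i·0·5.9119}·d^4_{0,3}(1.2328)·e^{-i·3·3.2354}. Compute d first:
With c≡cos(β/2)=0.815965 and s≡sin(β/2)=0.578101, N=[24·24·5040·1]^{1/2}=1703.830978
k: max(0,(3)−(0))=3 … min(4+(3),4−(0))=4
  k=3: (−1)^0·1703.8310/(144)·0.8160^5·0.5781^3 = +0.826863
  k=4: (−1)^1·1703.8310/(144)·0.8160^3·0.5781^5 = -0.415048
d^4_{0,3}(1.2328) = +0.826863 -0.415048 = +0.411815
Phases: e^{-i·(0)·5.9119}=+1.000000+0.000000i, e^{-i·(3)·3.2354}=-0.960661+0.277722i ⇒ D=-0.395614+0.114370i

Re=-0.3956 Im=0.1144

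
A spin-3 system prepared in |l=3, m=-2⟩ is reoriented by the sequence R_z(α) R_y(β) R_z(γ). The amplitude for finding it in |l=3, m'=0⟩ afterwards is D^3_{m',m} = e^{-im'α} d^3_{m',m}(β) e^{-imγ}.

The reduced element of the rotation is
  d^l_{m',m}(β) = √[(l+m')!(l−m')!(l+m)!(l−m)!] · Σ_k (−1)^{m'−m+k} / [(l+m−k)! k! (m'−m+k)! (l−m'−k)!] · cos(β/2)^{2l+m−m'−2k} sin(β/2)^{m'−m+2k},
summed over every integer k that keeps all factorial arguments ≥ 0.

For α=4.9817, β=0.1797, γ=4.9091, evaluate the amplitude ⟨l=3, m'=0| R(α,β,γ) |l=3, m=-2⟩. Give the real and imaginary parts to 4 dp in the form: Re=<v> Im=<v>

Re=-0.0398 Im=-0.0165

D^3_{0,-2}(4.9817,0.1797,4.9091) = e^{-i·0·4.9817}·d^3_{0,-2}(0.1797)·e^{-i·-2·4.9091}. Compute d first:
With c≡cos(β/2)=0.995966 and s≡sin(β/2)=0.089729, N=[6·6·1·120]^{1/2}=65.726707
k: max(0,(-2)−(0))=0 … min(3+(-2),3−(0))=1
  k=0: (−1)^2·65.7267/(12)·0.9960^4·0.0897^2 = +0.043392
  k=1: (−1)^3·65.7267/(12)·0.9960^2·0.0897^4 = -0.000352
d^3_{0,-2}(0.1797) = +0.043392 -0.000352 = +0.043039
Phases: e^{-i·(0)·4.9817}=+1.000000+0.000000i, e^{-i·(-2)·4.9091}=-0.923603-0.383351i ⇒ D=-0.039751-0.016499i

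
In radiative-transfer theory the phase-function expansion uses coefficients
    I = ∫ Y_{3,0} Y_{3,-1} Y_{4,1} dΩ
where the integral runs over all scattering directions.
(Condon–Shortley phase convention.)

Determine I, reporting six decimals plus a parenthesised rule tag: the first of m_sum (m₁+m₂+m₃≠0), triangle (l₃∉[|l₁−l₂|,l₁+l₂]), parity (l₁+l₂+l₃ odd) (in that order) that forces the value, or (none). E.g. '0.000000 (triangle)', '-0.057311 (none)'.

-0.099323 (none)

Checks pass: Σm=0; 10 even; l₃=4∈[0,6].
(2·3+1)(2·3+1)(2·4+1) = 441
Δ: 2! 4! 4! / 11! → 1/34650
sum: t=0:+1/72 t=1:−1/16 t=2:+1/72 = -5/144
3j²(3 3 4; 0 0 0) = Δ·Π!·Σ² = 2/77  (sign -1)
sum: t=0:+1/48 t=1:−1/24 t=2:+1/288 = -5/288
3j²(3 3 4; 0 -1 1) = Δ·Π!·Σ² = 5/462  (sign +1)
combine: 4πI² = 441·2/77·5/462 = 15/121
take √, sign -1: I = -0.09932258
No selection rule forces the value: the integral is nonzero (none).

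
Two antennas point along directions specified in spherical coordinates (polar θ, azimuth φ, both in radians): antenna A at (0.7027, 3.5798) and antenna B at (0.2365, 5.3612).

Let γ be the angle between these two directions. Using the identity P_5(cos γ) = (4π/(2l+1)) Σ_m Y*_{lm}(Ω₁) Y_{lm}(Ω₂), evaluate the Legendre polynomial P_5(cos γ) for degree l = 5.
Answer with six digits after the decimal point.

Expand P_5 via completeness: Σ_{m} conj(Y_{5,m}) at Ω₁ times Y_{5,m} at Ω₂ —
  term(m=-5) = -0.00001 - 0.00001j   from Y*(Ω₁)=0.03042 - 0.04258j, Y(Ω₂)=-0.00003 - 0.00033j
  term(m=-4) = 0.00056 - 0.00063j   from Y*(Ω₁)=-0.03537 + 0.19216j, Y(Ω₂)=-0.00367 - 0.00223j
  term(m=-3) = 0.00781 + 0.01067j   from Y*(Ω₁)=-0.10035 - 0.38310j, Y(Ω₂)=-0.03107 + 0.01225j
  term(m=-2) = -0.06113 + 0.02739j   from Y*(Ω₁)=0.25820 + 0.31006j, Y(Ω₂)=-0.04479 + 0.15985j
  term(m=-1) = 0.00067 + 0.00312j   from Y*(Ω₁)=0.00589 + 0.00276j, Y(Ω₂)=0.29592 + 0.39023j
  term(m=+0) = -0.22835 + 0.00000j   from Y*(Ω₁)=-0.39262 + 0.00000j, Y(Ω₂)=0.58162 + 0.00000j
  term(m=+1) = 0.00067 - 0.00312j   from Y*(Ω₁)=-0.00589 + 0.00276j, Y(Ω₂)=-0.29592 + 0.39023j
  term(m=+2) = -0.06113 - 0.02739j   from Y*(Ω₁)=0.25820 - 0.31006j, Y(Ω₂)=-0.04479 - 0.15985j
  term(m=+3) = 0.00781 - 0.01067j   from Y*(Ω₁)=0.10035 - 0.38310j, Y(Ω₂)=0.03107 + 0.01225j
  term(m=+4) = 0.00056 + 0.00063j   from Y*(Ω₁)=-0.03537 - 0.19216j, Y(Ω₂)=-0.00367 + 0.00223j
  term(m=+5) = -0.00001 + 0.00001j   from Y*(Ω₁)=-0.03042 - 0.04258j, Y(Ω₂)=0.00003 - 0.00033j
Σ over m = -0.33256 - 0.00000j; ×(4π/11) → -0.37991 - 0.00000j. Real part: -0.379915

-0.379915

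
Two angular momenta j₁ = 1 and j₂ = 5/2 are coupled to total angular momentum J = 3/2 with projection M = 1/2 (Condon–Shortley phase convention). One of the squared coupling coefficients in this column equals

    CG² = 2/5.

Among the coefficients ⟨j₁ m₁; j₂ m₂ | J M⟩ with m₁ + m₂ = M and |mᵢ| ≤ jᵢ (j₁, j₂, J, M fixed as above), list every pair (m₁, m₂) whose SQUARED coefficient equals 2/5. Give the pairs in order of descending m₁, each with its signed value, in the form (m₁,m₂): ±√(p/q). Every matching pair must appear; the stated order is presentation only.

(0,1/2): −√(2/5); (-1,3/2): +√(2/5)

Admissible pairs with m₁+m₂ = M = 1/2: (-1,3/2), (0,1/2), (1,-1/2)
  (m₁,m₂)=(1,-1/2): CG² = 1/5, CG = +√(1/5)
  (m₁,m₂)=(0,1/2): CG² = 2/5, CG = −√(2/5)   ← matches the target
  (m₁,m₂)=(-1,3/2): CG² = 2/5, CG = +√(2/5)   ← matches the target
Pairs with CG² = 2/5: (0,1/2): −√(2/5); (-1,3/2): +√(2/5)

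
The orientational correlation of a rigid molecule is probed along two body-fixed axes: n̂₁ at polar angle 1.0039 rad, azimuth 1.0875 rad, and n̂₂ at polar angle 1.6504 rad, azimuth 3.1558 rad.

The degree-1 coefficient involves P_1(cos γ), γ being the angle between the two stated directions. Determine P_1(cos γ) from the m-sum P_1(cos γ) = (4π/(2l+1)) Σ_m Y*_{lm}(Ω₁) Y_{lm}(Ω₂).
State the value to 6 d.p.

-0.444009

Expand P_1 via completeness: Σ_{m} conj(Y_{1,m}) at Ω₁ times Y_{1,m} at Ω₂ —
  term(m=-1) = (-0.047902, -0.088207)   from Y*(Ω₁)=(0.135437, 0.258069), Y(Ω₂)=(-0.344365, 0.004893)
  term(m=+0) = (-0.010195, 0.000000)   from Y*(Ω₁)=(0.262388, -0.000000), Y(Ω₂)=(-0.038853, 0.000000)
  term(m=+1) = (-0.047902, 0.088207)   from Y*(Ω₁)=(-0.135437, 0.258069), Y(Ω₂)=(0.344365, 0.004893)
Accumulated sum (-0.105999, 0.000000); after 4π/(2l+1) scaling, (-0.444009, 0.000000) ⇒ P_1 = -0.444009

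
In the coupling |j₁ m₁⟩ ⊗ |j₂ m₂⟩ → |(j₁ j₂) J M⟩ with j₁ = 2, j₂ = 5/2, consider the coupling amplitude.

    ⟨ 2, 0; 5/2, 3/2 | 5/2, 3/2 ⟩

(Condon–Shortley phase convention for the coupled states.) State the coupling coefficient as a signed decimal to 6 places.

√[6·2!2!3!/8! · 2!2!4!1!4!1!] = √(288/35)
  +(−1)^1/∏(1,1,1,3,1,0)! = -1/6  (running -1/6)
  +(−1)^2/∏(2,0,0,2,2,1)! = 1/8  (running -1/24)
⟨..|..⟩ = √(288/35)·(-1/24) = -0.119523

-0.119523  (= −√(1/70))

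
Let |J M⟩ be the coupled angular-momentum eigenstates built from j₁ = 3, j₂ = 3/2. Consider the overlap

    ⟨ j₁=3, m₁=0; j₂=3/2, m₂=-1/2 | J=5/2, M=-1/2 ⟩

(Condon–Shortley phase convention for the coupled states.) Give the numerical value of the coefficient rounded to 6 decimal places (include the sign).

-0.414039  (= −√(6/35))

√[6·2!4!1!/8! · 3!3!1!2!2!3!] = √(216/35)
  +(−1)^0/∏(0,2,3,1,1,0)! = 1/12  (running 1/12)
  +(−1)^1/∏(1,1,2,0,2,1)! = -1/4  (running -1/6)
⟨..|..⟩ = √(216/35)·(-1/6) = -0.414039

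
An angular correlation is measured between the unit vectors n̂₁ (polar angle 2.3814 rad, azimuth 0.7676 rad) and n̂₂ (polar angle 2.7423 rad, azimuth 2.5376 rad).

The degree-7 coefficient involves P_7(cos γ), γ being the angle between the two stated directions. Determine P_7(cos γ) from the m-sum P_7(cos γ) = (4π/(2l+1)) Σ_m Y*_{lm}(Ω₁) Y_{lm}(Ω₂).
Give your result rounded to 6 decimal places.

Expand P_7 via completeness: Σ_{m} conj(Y_{7,m}) at Ω₁ times Y_{7,m} at Ω₂ —
  term(m=-7) = 0.00002 + 0.00000j   from Y*(Ω₁)=0.02264 - 0.02912j, Y(Ω₂)=0.00031 + 0.00059j
  term(m=-6) = -0.00032 + 0.00080j   from Y*(Ω₁)=0.01547 + 0.14431j, Y(Ω₂)=0.00527 + 0.00276j
  term(m=-5) = -0.00912 - 0.00591j   from Y*(Ω₁)=-0.25482 - 0.21307j, Y(Ω₂)=0.03246 - 0.00397j
  term(m=-4) = 0.03981 - 0.04073j   from Y*(Ω₁)=0.45774 - 0.03264j, Y(Ω₂)=0.09284 - 0.08235j
  term(m=-3) = 0.05152 + 0.07570j   from Y*(Ω₁)=-0.18823 + 0.20949j, Y(Ω₂)=0.07766 - 0.31572j
  term(m=-2) = 0.08874 - 0.03735j   from Y*(Ω₁)=0.00638 + 0.17904j, Y(Ω₂)=-0.19072 - 0.50241j
  term(m=-1) = 0.02812 + 0.13929j   from Y*(Ω₁)=-0.26881 - 0.25941j, Y(Ω₂)=-0.31309 - 0.21603j
  term(m=+0) = -0.02034 + 0.00000j   from Y*(Ω₁)=-0.07092 + 0.00000j, Y(Ω₂)=0.28678 + 0.00000j
  term(m=+1) = 0.02812 - 0.13929j   from Y*(Ω₁)=0.26881 - 0.25941j, Y(Ω₂)=0.31309 - 0.21603j
  term(m=+2) = 0.08874 + 0.03735j   from Y*(Ω₁)=0.00638 - 0.17904j, Y(Ω₂)=-0.19072 + 0.50241j
  term(m=+3) = 0.05152 - 0.07570j   from Y*(Ω₁)=0.18823 + 0.20949j, Y(Ω₂)=-0.07766 - 0.31572j
  term(m=+4) = 0.03981 + 0.04073j   from Y*(Ω₁)=0.45774 + 0.03264j, Y(Ω₂)=0.09284 + 0.08235j
  term(m=+5) = -0.00912 + 0.00591j   from Y*(Ω₁)=0.25482 - 0.21307j, Y(Ω₂)=-0.03246 - 0.00397j
  term(m=+6) = -0.00032 - 0.00080j   from Y*(Ω₁)=0.01547 - 0.14431j, Y(Ω₂)=0.00527 - 0.00276j
  term(m=+7) = 0.00002 - 0.00000j   from Y*(Ω₁)=-0.02264 - 0.02912j, Y(Ω₂)=-0.00031 + 0.00059j
Σ over m = 0.37722 - 0.00000j; ×(4π/15) → 0.31602 - 0.00000j. Real part: 0.316018

0.316018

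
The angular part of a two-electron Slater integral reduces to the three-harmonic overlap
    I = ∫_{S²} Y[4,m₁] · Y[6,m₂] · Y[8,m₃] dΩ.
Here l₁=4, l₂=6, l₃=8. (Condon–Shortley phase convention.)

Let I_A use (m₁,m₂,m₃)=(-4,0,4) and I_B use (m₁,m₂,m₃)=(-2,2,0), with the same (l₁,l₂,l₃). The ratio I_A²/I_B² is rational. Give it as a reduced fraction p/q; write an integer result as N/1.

770/507

Same 4,6,8: normalisation and zero-m 3j drop out of the ratio.
A: Δ: 2! 6! 10! / 19! → 1/23279256; sum: t=2:+1/24883200 = 1/24883200; 3j²(4 6 8; -4 0 4) = Δ·Π!·Σ² = 70/4199  (sign +1)
B: Δ: 2! 6! 10! / 19! → 1/23279256; sum: t=0:+1/116121600 t=1:−1/3628800 t=2:+1/1658880 = 13/38707200; 3j²(4 6 8; -2 2 0) = Δ·Π!·Σ² = 39/3553  (sign +1)
I_A²/I_B² = (70/4199)/(39/3553) = 770/507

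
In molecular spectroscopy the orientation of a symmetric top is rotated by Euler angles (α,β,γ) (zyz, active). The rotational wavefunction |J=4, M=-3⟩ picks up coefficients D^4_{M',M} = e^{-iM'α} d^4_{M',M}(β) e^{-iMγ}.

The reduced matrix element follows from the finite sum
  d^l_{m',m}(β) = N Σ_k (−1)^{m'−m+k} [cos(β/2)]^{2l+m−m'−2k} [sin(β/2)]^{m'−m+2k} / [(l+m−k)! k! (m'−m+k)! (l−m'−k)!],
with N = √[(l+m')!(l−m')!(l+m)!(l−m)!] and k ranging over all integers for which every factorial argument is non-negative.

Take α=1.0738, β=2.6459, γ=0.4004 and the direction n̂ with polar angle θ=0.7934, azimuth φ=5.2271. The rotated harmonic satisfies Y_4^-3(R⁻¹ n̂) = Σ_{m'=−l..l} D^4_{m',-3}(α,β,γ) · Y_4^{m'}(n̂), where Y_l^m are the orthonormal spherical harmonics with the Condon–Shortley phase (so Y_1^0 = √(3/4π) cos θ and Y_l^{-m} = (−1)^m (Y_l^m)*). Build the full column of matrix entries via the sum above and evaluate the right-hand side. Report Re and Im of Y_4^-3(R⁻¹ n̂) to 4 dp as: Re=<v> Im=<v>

Need the full column D^4_{m',-3} for m'=−4..4 at α=1.0738, β=2.6459, γ=0.4004.
cos(β/2)=0.245317, sin(β/2)=0.969443
d^4_{-4,-3}: single k=1 term ⇒ +0.000147;  D = +0.000104-0.000104i
d^4_{-3,-3}: k∈[0..1] ⇒ +0.000013 -0.001434 = -0.001421;  D = +0.000406+0.001361i
d^4_{-2,-3}: k∈[0..1] ⇒ -0.000194 +0.009086 = +0.008892;  D = -0.008702-0.001829i
d^4_{-1,-3}: k∈[0..1] ⇒ +0.001626 -0.042317 = -0.040691;  D = +0.026345-0.031012i
d^4_{0,-3}: k∈[0..1] ⇒ -0.009578 +0.149574 = +0.139996;  D = +0.050572+0.130543i
d^4_{1,-3}: k∈[0..1] ⇒ +0.042317 -0.396514 = -0.354196;  D = -0.351326-0.045003i
d^4_{2,-3}: k∈[0..1] ⇒ -0.141899 +0.738664 = +0.596766;  D = +0.348874-0.484166i
d^4_{3,-3}: k∈[0..1] ⇒ +0.349692 -0.780150 = -0.430458;  D = +0.187003+0.387716i
d^4_{4,-3}: single k=0 term ⇒ -0.558378;  D = +0.557745+0.026565i
Y_4^{m'}(θ=0.7934,φ=5.2271) and Σ D·Y over m':
  (+0.0001-0.0001i)·(-0.0535-0.1009i)  (+0.0004+0.0014i)·(-0.3178-0.0085i)  (-0.0087-0.0018i)·(-0.2140+0.3559i)  (+0.0263-0.0310i)·(+0.0517+0.0914i)  (+0.0506+0.1305i)·(-0.3478+0.0000i)  (-0.3513-0.0450i)·(-0.0517+0.0914i)  (+0.3489-0.4842i)·(-0.2140-0.3559i)  (+0.1870+0.3877i)·(+0.3178-0.0085i)  (+0.5577+0.0266i)·(-0.0535+0.1009i)
Y_4^-3(R⁻¹ n̂) = -0.205573+0.078373i

Re=-0.2056 Im=0.0784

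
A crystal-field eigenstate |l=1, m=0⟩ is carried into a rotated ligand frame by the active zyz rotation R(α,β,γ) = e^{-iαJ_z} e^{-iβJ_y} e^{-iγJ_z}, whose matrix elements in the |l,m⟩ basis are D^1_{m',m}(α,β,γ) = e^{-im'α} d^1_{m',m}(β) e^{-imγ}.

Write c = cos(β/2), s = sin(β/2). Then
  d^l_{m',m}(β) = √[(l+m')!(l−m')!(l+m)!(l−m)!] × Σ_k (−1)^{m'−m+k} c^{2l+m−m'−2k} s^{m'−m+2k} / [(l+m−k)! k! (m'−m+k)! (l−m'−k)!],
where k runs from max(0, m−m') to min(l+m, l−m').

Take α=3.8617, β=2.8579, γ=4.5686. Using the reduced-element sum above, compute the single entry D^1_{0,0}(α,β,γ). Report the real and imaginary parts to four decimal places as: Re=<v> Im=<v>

Re=-0.9600 Im=0.0000

Split into d^1_{0,0}(β=2.8579) × two z-phases.
Half-angle: c=0.141371, s=0.989957. N=√(1·1·1·1)=1.000000
k∈{0,1} keeps every argument non-negative
  k=0: (−1)^0·1.0000/(1)·0.1414^2·0.9900^0 = +0.019986
  k=1: (−1)^1·1.0000/(1)·0.1414^0·0.9900^2 = -0.980014
d^1_{0,0}(2.8579) = +0.019986 -0.980014 = -0.960028
Phases: e^{-i·(0)·3.8617}=+1.000000+0.000000i, e^{-i·(0)·4.5686}=+1.000000+0.000000i ⇒ D=-0.960028+0.000000i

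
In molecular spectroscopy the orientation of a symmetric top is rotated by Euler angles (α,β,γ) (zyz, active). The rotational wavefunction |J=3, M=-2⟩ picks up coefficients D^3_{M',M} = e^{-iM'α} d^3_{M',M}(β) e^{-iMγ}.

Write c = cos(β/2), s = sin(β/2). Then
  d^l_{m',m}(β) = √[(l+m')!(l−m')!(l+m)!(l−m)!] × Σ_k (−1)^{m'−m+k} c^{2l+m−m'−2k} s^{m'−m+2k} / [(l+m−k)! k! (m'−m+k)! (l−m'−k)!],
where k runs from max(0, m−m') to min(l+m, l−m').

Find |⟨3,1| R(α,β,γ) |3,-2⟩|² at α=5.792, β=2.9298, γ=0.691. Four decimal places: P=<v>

First d^3_{1,-2}(β=2.9298), then the phase factors e^{-i(1)α} and e^{-i(-2)γ}:
Half-angle: c=0.105699, s=0.994398. N=√(24·2·1·120)=75.894664
Admissible k: 0..1 (factorial args all ≥0)
  k=0: (−1)^3·75.8947/(12)·0.1057^3·0.9944^3 = -0.007344
  k=1: (−1)^4·75.8947/(24)·0.1057^1·0.9944^5 = +0.324990
d^3_{1,-2}(2.9298) = -0.007344 +0.324990 = +0.317647
|D^3_{1,-2}|² = |d^3_{1,-2}(β)|² = (+0.317647)² = 0.100899 (the z-rotation phases have unit modulus)

P=0.1009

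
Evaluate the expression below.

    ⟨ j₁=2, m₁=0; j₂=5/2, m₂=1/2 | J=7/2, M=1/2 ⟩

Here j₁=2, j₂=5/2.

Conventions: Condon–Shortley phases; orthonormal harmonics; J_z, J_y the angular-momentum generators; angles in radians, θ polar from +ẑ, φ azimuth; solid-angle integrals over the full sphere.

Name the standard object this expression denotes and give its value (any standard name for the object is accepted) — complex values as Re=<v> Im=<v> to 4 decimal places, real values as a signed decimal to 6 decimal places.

This is a Clebsch–Gordan (vector-coupling) coefficient.
triangle: 1!×3!×4!/9! = 144/362880
(j±m)!: 2!×2!×3!×2!×4!×3! = 6912
prefactor² = (2J+1)×Δ×N² = 768/35
  k=0: +1/(0!×1!×2!×3!×1!×1!) = 1/12
  k=1: −1/(1!×0!×1!×2!×2!×2!) = -1/8
Σ = -1/24  ⇒  CG² = 768/35×(-1/24)² = 4/105
CG = −√(4/105) = -0.195180

Clebsch–Gordan coefficient, −√(4/105) ≈ -0.195180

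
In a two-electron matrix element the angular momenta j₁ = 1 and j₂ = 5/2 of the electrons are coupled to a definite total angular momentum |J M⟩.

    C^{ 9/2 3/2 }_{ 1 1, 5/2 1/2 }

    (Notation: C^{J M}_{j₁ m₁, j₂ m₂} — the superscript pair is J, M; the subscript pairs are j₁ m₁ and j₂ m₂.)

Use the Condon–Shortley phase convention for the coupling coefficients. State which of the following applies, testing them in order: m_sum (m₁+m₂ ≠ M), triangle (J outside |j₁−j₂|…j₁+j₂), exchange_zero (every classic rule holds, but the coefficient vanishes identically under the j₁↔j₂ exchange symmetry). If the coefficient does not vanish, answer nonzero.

triangle

m-sum: m₁+m₂ = 1+1/2 = 3/2, M = 3/2  ✓
triangle: need |j₁−j₂| ≤ J ≤ j₁+j₂, i.e. J ∈ [3/2, 7/2]; J = 9/2 is outside ✗ ⇒ coefficient is 0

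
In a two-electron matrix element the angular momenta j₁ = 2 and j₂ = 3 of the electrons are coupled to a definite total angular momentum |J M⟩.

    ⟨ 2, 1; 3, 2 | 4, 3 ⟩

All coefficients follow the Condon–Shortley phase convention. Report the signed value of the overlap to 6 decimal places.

−√(1/20) ≈ -0.223607

√[9·1!3!5!/10! · 3!1!5!1!7!1!] = √(6480)
  +(−1)^0/∏(0,1,1,5,2,0)! = 1/240  (running 1/240)
  +(−1)^1/∏(1,0,0,4,3,1)! = -1/144  (running -1/360)
⟨..|..⟩ = √(6480)·(-1/360) = -0.223607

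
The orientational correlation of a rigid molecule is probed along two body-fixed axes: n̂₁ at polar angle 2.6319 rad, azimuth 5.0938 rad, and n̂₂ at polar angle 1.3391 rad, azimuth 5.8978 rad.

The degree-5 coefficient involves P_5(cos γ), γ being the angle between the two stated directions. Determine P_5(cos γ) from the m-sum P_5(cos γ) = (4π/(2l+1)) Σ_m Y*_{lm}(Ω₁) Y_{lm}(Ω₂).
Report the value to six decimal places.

Term-by-term m-sum for l=5 (normalisation 4π/11 = 1.142397):
  m=-5: (0.01211 + 0.00423j) × (-0.14132 + 0.37991j) = -0.00332 + 0.00400j  (running Σ = -0.00332 + 0.00400j)
  m=-4: (-0.00328 - 0.07253j) × (0.00885 + 0.30229j) = 0.02190 - 0.00163j  (running Σ = 0.01858 + 0.00237j)
  m=-3: (-0.21427 + 0.09738j) × (-0.06751 - 0.15338j) = 0.02940 + 0.02629j  (running Σ = 0.04798 + 0.02866j)
  m=-2: (0.32735 + 0.31289j) × (-0.22262 - 0.21620j) = -0.00523 - 0.14043j  (running Σ = 0.04275 - 0.11177j)
  m=-1: (0.14685 - 0.36616j) × (0.09249 + 0.03752j) = 0.02732 - 0.02835j  (running Σ = 0.07007 - 0.14012j)
  m=0: (0.17976 + 0.00000j) × (0.30841 + 0.00000j) = 0.05544 + 0.00000j  (running Σ = 0.12551 - 0.14012j)
  m=1: (-0.14685 - 0.36616j) × (-0.09249 + 0.03752j) = 0.02732 + 0.02835j  (running Σ = 0.15283 - 0.11177j)
  m=2: (0.32735 - 0.31289j) × (-0.22262 + 0.21620j) = -0.00523 + 0.14043j  (running Σ = 0.14760 + 0.02866j)
  m=3: (0.21427 + 0.09738j) × (0.06751 - 0.15338j) = 0.02940 - 0.02629j  (running Σ = 0.17700 + 0.00237j)
  m=4: (-0.00328 + 0.07253j) × (0.00885 - 0.30229j) = 0.02190 + 0.00163j  (running Σ = 0.19890 + 0.00400j)
  m=5: (-0.01211 + 0.00423j) × (0.14132 + 0.37991j) = -0.00332 - 0.00400j  (running Σ = 0.19558 + 0.00000j)
Accumulated sum 0.19558 + 0.00000j; after 4π/(2l+1) scaling, 0.22343 + 0.00000j ⇒ P_5 = 0.223429

0.223429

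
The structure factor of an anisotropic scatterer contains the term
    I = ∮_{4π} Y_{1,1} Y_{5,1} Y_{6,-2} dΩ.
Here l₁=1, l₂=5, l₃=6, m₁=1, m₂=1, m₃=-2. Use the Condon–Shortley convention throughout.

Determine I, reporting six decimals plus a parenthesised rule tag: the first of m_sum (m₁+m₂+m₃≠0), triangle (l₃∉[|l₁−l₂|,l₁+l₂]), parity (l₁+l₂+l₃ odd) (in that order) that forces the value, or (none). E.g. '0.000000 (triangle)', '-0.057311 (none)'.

0.216205 (none)

Checks pass: Σm=0; 12 even; l₃=6∈[4,6].
(2·1+1)(2·5+1)(2·6+1) = 429
Δ: 0! 2! 10! / 13! → 1/858
sum: t=0:+1/14400 = 1/14400
3j²(1 5 6; 0 0 0) = Δ·Π!·Σ² = 6/143  (sign +1)
sum: t=0:+1/34560 = 1/34560
3j²(1 5 6; 1 1 -2) = Δ·Π!·Σ² = 14/429  (sign +1)
combine: 4πI² = 429·6/143·14/429 = 84/143
take √, sign +1: I = 0.21620548
No selection rule forces the value: the integral is nonzero (none).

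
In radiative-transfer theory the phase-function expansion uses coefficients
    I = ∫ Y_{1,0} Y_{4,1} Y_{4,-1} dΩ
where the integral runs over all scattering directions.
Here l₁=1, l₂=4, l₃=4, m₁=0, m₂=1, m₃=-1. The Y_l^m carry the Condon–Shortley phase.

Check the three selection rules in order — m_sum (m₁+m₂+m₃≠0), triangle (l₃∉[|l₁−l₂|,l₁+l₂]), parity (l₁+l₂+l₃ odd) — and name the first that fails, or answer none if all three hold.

parity

Σmᵢ = 0  ✓
l₃∈[|l₁−l₂|,l₁+l₂]=[3,5], have l₃=4  ✓
Σlᵢ = 9 ⇒ odd  ✗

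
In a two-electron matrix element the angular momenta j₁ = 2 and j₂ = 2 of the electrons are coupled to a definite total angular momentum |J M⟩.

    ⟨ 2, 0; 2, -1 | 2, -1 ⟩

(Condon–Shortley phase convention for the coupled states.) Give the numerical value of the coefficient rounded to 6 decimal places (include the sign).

−√(1/14) ≈ -0.267261

√[5·2!2!2!/7! · 2!2!1!3!1!3!] = √(8/7)
  +(−1)^0/∏(0,2,2,1,0,1)! = 1/4  (running 1/4)
  +(−1)^1/∏(1,1,1,0,1,2)! = -1/2  (running -1/4)
⟨..|..⟩ = √(8/7)·(-1/4) = -0.267261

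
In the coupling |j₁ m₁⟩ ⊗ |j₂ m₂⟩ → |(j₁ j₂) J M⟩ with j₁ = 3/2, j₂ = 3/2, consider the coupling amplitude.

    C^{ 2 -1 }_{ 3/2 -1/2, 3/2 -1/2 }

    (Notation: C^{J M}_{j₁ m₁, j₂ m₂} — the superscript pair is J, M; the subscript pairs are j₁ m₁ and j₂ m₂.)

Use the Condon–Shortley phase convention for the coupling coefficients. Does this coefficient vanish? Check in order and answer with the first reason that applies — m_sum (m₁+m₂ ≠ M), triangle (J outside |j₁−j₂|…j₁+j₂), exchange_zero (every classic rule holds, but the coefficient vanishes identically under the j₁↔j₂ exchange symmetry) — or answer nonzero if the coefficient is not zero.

exchange_zero

m-sum: m₁+m₂ = -1/2+(-1/2) = -1, M = -1  ✓
triangle: |j₁−j₂| = 0 ≤ J = 2 ≤ j₁+j₂ = 3  ✓
exchange: j₁=j₂ and m₁=m₂, and (−1)^(j₁+j₂−J) = (−1)^1 = −1 forces ⟨j₁m₁;j₂m₂|JM⟩ = −⟨j₂m₂;j₁m₁|JM⟩ = −⟨j₁m₁;j₂m₂|JM⟩ ⇒ the coefficient vanishes identically
Racah sum check: Σ_k collapses to 0 ⇒ CG = 0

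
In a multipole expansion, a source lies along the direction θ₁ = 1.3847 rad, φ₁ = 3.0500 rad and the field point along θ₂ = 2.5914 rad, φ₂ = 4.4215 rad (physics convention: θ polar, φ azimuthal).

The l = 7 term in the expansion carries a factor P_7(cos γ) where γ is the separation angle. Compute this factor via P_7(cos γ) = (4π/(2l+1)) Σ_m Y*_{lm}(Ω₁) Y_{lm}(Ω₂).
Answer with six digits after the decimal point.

Expand P_7 via completeness: Σ_{m} conj(Y_{7,m}) at Ω₁ times Y_{7,m} at Ω₂ —
  [-7]  conj(Y_{7,-7})(Ω₁) = -0.35474 + 0.26475j ; Y_{7,-7}(Ω₂) = 0.00477 + 0.00240j ; Δ = -0.00233 + 0.00041j
  [-6]  conj(Y_{7,-6})(Ω₁) = 0.26591 - 0.16287j ; Y_{7,-6}(Ω₂) = -0.00566 + 0.03209j ; Δ = 0.00372 + 0.00945j
  [-5]  conj(Y_{7,-5})(Ω₁) = 0.16741 - 0.08252j ; Y_{7,-5}(Ω₂) = -0.12028 + 0.01406j ; Δ = -0.01898 + 0.01228j
  [-4]  conj(Y_{7,-4})(Ω₁) = -0.30210 + 0.11591j ; Y_{7,-4}(Ω₂) = -0.11936 - 0.27671j ; Δ = 0.06813 + 0.06976j
  [-3]  conj(Y_{7,-3})(Ω₁) = -0.09178 + 0.02587j ; Y_{7,-3}(Ω₂) = 0.37001 - 0.31047j ; Δ = -0.02593 + 0.03807j
  [-2]  conj(Y_{7,-2})(Ω₁) = 0.31344 - 0.05807j ; Y_{7,-2}(Ω₂) = 0.32207 + 0.21183j ; Δ = 0.11325 + 0.04769j
  [-1]  conj(Y_{7,-1})(Ω₁) = 0.05884 - 0.00540j ; Y_{7,-1}(Ω₂) = 0.03518 - 0.11752j ; Δ = 0.00144 - 0.00711j
  [+0]  conj(Y_{7,0})(Ω₁) = -0.31600 + 0.00000j ; Y_{7,0}(Ω₂) = 0.43200 + 0.00000j ; Δ = -0.13651 + 0.00000j
  [+1]  conj(Y_{7,1})(Ω₁) = -0.05884 - 0.00540j ; Y_{7,1}(Ω₂) = -0.03518 - 0.11752j ; Δ = 0.00144 + 0.00711j
  [+2]  conj(Y_{7,2})(Ω₁) = 0.31344 + 0.05807j ; Y_{7,2}(Ω₂) = 0.32207 - 0.21183j ; Δ = 0.11325 - 0.04769j
  [+3]  conj(Y_{7,3})(Ω₁) = 0.09178 + 0.02587j ; Y_{7,3}(Ω₂) = -0.37001 - 0.31047j ; Δ = -0.02593 - 0.03807j
  [+4]  conj(Y_{7,4})(Ω₁) = -0.30210 - 0.11591j ; Y_{7,4}(Ω₂) = -0.11936 + 0.27671j ; Δ = 0.06813 - 0.06976j
  [+5]  conj(Y_{7,5})(Ω₁) = -0.16741 - 0.08252j ; Y_{7,5}(Ω₂) = 0.12028 + 0.01406j ; Δ = -0.01898 - 0.01228j
  [+6]  conj(Y_{7,6})(Ω₁) = 0.26591 + 0.16287j ; Y_{7,6}(Ω₂) = -0.00566 - 0.03209j ; Δ = 0.00372 - 0.00945j
  [+7]  conj(Y_{7,7})(Ω₁) = 0.35474 + 0.26475j ; Y_{7,7}(Ω₂) = -0.00477 + 0.00240j ; Δ = -0.00233 - 0.00041j
Total Σ_m = 0.14211 - 0.00000j. Multiply by 0.837758: 0.11905 - 0.00000j. P_7(cos γ) = 0.119051

0.119051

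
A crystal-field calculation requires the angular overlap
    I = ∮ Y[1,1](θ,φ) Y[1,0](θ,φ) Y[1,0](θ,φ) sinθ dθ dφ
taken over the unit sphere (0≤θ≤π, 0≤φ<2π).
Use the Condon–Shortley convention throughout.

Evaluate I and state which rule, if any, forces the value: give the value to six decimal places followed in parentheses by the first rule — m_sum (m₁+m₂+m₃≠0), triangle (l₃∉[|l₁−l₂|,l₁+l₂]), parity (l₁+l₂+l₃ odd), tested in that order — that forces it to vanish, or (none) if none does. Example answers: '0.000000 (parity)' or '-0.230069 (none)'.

0.000000 (m_sum)

m-sum = 1 + 0 + 0 = 1 ≠ 0 ⇒ I = 0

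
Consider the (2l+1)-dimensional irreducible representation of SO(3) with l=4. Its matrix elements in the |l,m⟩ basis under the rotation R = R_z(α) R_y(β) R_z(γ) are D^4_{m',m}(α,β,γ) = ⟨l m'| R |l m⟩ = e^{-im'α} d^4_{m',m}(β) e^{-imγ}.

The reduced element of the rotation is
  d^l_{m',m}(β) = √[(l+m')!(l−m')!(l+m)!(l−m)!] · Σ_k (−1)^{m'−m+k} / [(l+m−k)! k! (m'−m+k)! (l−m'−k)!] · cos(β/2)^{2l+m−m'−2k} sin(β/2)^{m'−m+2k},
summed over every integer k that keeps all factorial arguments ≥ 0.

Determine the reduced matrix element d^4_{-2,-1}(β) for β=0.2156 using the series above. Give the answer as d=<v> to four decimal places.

d^4_{-2,-1}(β=0.2156) via the finite sum:
With c≡cos(β/2)=0.994195 and s≡sin(β/2)=0.107591, N=[2·720·6·120]^{1/2}=1018.233765
The bounds max(0,m−m')=1 and min(l+m,l−m')=3 give 3 terms
  k=1: (−1)^0·1018.2338/(240)·0.9942^7·0.1076^1 = +0.438243
  k=2: (−1)^1·1018.2338/(48)·0.9942^5·0.1076^3 = -0.025662
  k=3: (−1)^2·1018.2338/(72)·0.9942^3·0.1076^5 = +0.000200
d^4_{-2,-1}(0.2156) = +0.438243 -0.025662 +0.000200 = +0.412781

d=0.4128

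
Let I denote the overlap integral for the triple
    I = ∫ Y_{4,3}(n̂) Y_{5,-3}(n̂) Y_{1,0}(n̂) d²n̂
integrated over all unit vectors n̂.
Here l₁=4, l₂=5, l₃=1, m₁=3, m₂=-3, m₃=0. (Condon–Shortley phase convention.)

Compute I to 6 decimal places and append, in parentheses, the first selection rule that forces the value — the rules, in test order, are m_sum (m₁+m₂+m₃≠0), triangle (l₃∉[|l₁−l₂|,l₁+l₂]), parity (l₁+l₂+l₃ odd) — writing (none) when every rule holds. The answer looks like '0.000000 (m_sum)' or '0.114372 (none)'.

-0.196426 (none)

Rules hold: Σm=0, L=10 even, 1≤1≤9.
N = 9·11·3 = 297
Δ = 8!·0!·2!/11! = 1/495
Racah Σ t=4..4: t=4:+1/576 = 1/576
⇒ 3j(4 5 1; 0 0 0)² = 5/99, sgn -1
Racah Σ t=1..1: t=1:−1/5040 = -1/5040
⇒ 3j(4 5 1; 3 -3 0)² = 16/495, sgn +1
4πI² = N·(3j₀)²·(3jₘ)² = 16/33
I = -1·√(0.484848/4π) = -0.19642560
No selection rule forces the value: the integral is nonzero (none).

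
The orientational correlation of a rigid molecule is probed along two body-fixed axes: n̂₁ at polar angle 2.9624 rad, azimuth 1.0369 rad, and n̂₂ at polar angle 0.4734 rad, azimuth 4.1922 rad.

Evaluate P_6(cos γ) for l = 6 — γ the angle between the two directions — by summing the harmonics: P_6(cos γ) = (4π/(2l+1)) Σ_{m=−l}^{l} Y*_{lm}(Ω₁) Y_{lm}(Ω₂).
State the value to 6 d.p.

Addition theorem: P_6(cos γ) = (4π/13) Σ_m Y*_{lm}(Ω₁) Y_{lm}(Ω₂), m = −6…6:
  term(m=-6) = (0.000000, -0.000000)   from Y*(Ω₁)=(0.000015, -0.000001), Y(Ω₂)=(0.004337, -0.000089)
  term(m=-5) = (0.000009, -0.000001)   from Y*(Ω₁)=(-0.000135, 0.000264), Y(Ω₂)=(-0.015100, -0.025154)
  term(m=-4) = (0.000413, -0.000023)   from Y*(Ω₁)=(-0.001860, -0.002935), Y(Ω₂)=(-0.058041, 0.103774)
  term(m=-3) = (0.008708, -0.000358)   from Y*(Ω₁)=(0.027752, -0.000858), Y(Ω₂)=(0.313891, -0.003211)
  term(m=-2) = (0.075667, -0.002075)   from Y*(Ω₁)=(-0.072364, 0.131520), Y(Ω₂)=(-0.255101, -0.434970)
  term(m=-1) = (0.161663, -0.002216)   from Y*(Ω₁)=(-0.253325, -0.428519), Y(Ω₂)=(-0.161434, 0.281826)
  term(m=+0) = (-0.207984, 0.000000)   from Y*(Ω₁)=(0.701618, -0.000000), Y(Ω₂)=(-0.296435, 0.000000)
  term(m=+1) = (0.161663, 0.002216)   from Y*(Ω₁)=(0.253325, -0.428519), Y(Ω₂)=(0.161434, 0.281826)
  term(m=+2) = (0.075667, 0.002075)   from Y*(Ω₁)=(-0.072364, -0.131520), Y(Ω₂)=(-0.255101, 0.434970)
  term(m=+3) = (0.008708, 0.000358)   from Y*(Ω₁)=(-0.027752, -0.000858), Y(Ω₂)=(-0.313891, -0.003211)
  term(m=+4) = (0.000413, 0.000023)   from Y*(Ω₁)=(-0.001860, 0.002935), Y(Ω₂)=(-0.058041, -0.103774)
  term(m=+5) = (0.000009, 0.000001)   from Y*(Ω₁)=(0.000135, 0.000264), Y(Ω₂)=(0.015100, -0.025154)
  term(m=+6) = (0.000000, 0.000000)   from Y*(Ω₁)=(0.000015, 0.000001), Y(Ω₂)=(0.004337, 0.000089)
Accumulated sum (0.284936, 0.000000); after 4π/(2l+1) scaling, (0.275431, 0.000000) ⇒ P_6 = 0.275431

0.275431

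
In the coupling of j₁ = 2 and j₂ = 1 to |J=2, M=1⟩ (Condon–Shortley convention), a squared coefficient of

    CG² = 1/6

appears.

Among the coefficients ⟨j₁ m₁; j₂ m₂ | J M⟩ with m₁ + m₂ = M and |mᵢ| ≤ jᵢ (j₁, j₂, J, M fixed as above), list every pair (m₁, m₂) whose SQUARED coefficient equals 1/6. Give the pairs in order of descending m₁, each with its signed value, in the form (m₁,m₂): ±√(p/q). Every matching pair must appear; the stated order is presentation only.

(1,0): +√(1/6)

Admissible pairs with m₁+m₂ = M = 1: (0,1), (1,0), (2,-1)
  (m₁,m₂)=(2,-1): CG² = 1/3, CG = +√(1/3)
  (m₁,m₂)=(1,0): CG² = 1/6, CG = +√(1/6)   ← matches the target
  (m₁,m₂)=(0,1): CG² = 1/2, CG = −√(1/2)
Pairs with CG² = 1/6: (1,0): +√(1/6)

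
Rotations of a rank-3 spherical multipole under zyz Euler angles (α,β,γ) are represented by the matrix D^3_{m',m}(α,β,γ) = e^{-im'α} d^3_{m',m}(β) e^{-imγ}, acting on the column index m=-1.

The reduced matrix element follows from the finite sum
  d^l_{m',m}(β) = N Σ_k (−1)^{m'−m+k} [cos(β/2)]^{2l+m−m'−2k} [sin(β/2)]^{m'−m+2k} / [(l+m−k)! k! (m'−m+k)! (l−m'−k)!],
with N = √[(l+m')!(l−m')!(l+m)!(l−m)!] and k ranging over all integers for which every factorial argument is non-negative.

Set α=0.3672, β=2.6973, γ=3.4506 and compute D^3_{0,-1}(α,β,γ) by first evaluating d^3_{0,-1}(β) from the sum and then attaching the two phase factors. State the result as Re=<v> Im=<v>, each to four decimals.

Re=0.5454 Im=0.1741

First d^3_{0,-1}(β=2.6973), then the phase factors e^{-i(0)α} and e^{-i(-1)γ}:
Half-angle: c=0.220324, s=0.975427. N=√(6·6·2·24)=41.569219
The bounds max(0,m−m')=0 and min(l+m,l−m')=2 give 3 terms
  k=0: (−1)^1·41.5692/(12)·0.2203^5·0.9754^1 = -0.001754
  k=1: (−1)^2·41.5692/(4)·0.2203^3·0.9754^3 = +0.103152
  k=2: (−1)^3·41.5692/(12)·0.2203^1·0.9754^5 = -0.673946
d^3_{0,-1}(2.6973) = -0.001754 +0.103152 -0.673946 = -0.572548
D = (+1.000000+0.000000i)·(-0.572548)·(-0.952636-0.304113i) = +0.545430+0.174119i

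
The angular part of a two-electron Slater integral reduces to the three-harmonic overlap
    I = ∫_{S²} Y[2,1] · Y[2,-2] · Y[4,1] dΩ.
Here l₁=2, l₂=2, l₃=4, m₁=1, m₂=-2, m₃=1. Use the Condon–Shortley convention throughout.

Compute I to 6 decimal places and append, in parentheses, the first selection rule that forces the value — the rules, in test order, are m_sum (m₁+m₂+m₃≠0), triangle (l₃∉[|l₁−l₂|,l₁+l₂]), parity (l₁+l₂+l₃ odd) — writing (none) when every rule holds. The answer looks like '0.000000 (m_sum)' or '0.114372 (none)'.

Checks pass: Σm=0; 8 even; l₃=4∈[0,4].
(2·2+1)(2·2+1)(2·4+1) = 225
Δ: 0! 4! 4! / 9! → 1/630
sum: t=0:+1/16 = 1/16
3j²(2 2 4; 0 0 0) = Δ·Π!·Σ² = 2/35  (sign +1)
sum: t=0:+1/144 = 1/144
3j²(2 2 4; 1 -2 1) = Δ·Π!·Σ² = 1/126  (sign -1)
combine: 4πI² = 225·2/35·1/126 = 5/49
take √, sign -1: I = -0.09011188
No selection rule forces the value: the integral is nonzero (none).

-0.090112 (none)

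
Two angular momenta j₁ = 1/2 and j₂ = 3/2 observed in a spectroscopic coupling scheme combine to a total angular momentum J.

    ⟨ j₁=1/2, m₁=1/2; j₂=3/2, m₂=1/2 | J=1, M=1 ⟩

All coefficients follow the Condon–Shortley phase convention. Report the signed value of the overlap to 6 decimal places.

+√(1/4) ≈ +0.500000

triangle: 1!·0!·2!/4! = 2/24
(j±m)!: 1!·0!·2!·1!·2!·0! = 4
prefactor² = (2J+1)·Δ·N² = 1
  k=0: +1/(0!·1!·0!·2!·0!·0!) = 1/2
Σ = 1/2  ⇒  CG² = 1·(1/2)² = 1/4
CG = +√(1/4) = +0.500000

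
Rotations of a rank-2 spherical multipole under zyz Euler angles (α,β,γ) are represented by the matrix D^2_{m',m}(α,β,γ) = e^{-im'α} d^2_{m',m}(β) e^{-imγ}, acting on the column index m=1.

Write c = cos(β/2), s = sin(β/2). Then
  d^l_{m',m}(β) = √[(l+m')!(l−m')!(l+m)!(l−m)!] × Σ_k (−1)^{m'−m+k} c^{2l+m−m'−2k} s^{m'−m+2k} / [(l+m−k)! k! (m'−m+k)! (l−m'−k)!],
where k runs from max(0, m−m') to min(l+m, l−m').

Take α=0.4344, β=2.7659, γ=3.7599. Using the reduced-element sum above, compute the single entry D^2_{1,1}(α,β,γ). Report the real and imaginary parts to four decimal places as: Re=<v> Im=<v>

Re=0.0494 Im=-0.0867

Split into d^2_{1,1}(β=2.7659) × two z-phases.
Half-angle: c=0.186744, s=0.982409. N=√(6·1·6·1)=6.000000
Admissible k: 0..1 (factorial args all ≥0)
  k=0: (−1)^0·6.0000/(6)·0.1867^4·0.9824^0 = +0.001216
  k=1: (−1)^1·6.0000/(2)·0.1867^2·0.9824^2 = -0.100971
d^2_{1,1}(2.7659) = +0.001216 -0.100971 = -0.099755
Phases: e^{-i·(1)·0.4344}=+0.907123-0.420866i, e^{-i·(1)·3.7599}=-0.814861+0.579657i ⇒ D=+0.049401-0.086664i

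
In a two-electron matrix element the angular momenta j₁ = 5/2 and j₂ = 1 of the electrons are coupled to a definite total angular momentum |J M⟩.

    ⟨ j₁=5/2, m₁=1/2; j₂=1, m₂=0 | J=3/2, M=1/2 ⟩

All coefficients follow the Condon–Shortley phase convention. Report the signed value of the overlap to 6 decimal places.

j₁+j₂−J=2  J+j₁−j₂=3  J−j₁+j₂=0  j₁+j₂+J+1=6
(j₁±m₁, j₂±m₂, J±M) = (3,2,1,1,2,1)
P² = 8/5
sum k=1..1:
  [1] −1/2 = -1/2
S = -1/2
C² = P²·S² = 2/5 ; C = -0.632456

−√(2/5) = -0.632456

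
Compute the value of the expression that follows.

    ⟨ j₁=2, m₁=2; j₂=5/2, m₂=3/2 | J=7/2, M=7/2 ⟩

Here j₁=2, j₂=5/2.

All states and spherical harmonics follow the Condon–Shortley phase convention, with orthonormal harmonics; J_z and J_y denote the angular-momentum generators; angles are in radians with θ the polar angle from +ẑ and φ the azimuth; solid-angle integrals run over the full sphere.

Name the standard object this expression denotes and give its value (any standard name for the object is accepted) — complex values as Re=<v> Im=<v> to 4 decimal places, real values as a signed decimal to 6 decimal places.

Clebsch–Gordan coefficient, +√(4/9) ≈ +0.666667

This is a Clebsch–Gordan (vector-coupling) coefficient.
j₁+j₂−J=1  J+j₁−j₂=3  J−j₁+j₂=4  j₁+j₂+J+1=9
(j₁±m₁, j₂±m₂, J±M) = (4,0,4,1,7,0)
P² = 9216
sum k=0..0:
  [0] +1/144 = 1/144
S = 1/144
C² = P²·S² = 4/9 ; C = +0.666667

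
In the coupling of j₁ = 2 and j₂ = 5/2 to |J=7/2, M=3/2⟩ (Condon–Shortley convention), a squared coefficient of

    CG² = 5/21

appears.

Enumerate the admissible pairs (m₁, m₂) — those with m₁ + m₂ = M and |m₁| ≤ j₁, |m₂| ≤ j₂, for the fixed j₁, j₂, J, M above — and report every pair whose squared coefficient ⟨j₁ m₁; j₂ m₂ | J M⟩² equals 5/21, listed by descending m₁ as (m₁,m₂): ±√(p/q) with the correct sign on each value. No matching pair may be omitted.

(-1,5/2): −√(5/21)

Admissible pairs with m₁+m₂ = M = 3/2: (-1,5/2), (0,3/2), (1,1/2), (2,-1/2)
  (m₁,m₂)=(2,-1/2): CG² = 8/21, CG = +√(8/21)
  (m₁,m₂)=(1,1/2): CG² = 2/21, CG = +√(2/21)
  (m₁,m₂)=(0,3/2): CG² = 2/7, CG = −√(2/7)
  (m₁,m₂)=(-1,5/2): CG² = 5/21, CG = −√(5/21)   ← matches the target
Pairs with CG² = 5/21: (-1,5/2): −√(5/21)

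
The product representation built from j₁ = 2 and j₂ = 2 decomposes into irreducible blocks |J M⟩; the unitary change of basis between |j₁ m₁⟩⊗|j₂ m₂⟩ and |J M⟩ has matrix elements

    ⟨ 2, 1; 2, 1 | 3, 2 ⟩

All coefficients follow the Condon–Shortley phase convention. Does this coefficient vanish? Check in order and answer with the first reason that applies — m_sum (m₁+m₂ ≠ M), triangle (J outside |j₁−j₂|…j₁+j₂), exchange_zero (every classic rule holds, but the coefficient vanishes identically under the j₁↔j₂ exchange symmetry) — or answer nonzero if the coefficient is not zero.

exchange_zero

m-sum: m₁+m₂ = 1+1 = 2, M = 2  ✓
triangle: |j₁−j₂| = 0 ≤ J = 3 ≤ j₁+j₂ = 4  ✓
exchange: j₁=j₂ and m₁=m₂, and (−1)^(j₁+j₂−J) = (−1)^1 = −1 forces ⟨j₁m₁;j₂m₂|JM⟩ = −⟨j₂m₂;j₁m₁|JM⟩ = −⟨j₁m₁;j₂m₂|JM⟩ ⇒ the coefficient vanishes identically
Racah sum check: Σ_k collapses to 0 ⇒ CG = 0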